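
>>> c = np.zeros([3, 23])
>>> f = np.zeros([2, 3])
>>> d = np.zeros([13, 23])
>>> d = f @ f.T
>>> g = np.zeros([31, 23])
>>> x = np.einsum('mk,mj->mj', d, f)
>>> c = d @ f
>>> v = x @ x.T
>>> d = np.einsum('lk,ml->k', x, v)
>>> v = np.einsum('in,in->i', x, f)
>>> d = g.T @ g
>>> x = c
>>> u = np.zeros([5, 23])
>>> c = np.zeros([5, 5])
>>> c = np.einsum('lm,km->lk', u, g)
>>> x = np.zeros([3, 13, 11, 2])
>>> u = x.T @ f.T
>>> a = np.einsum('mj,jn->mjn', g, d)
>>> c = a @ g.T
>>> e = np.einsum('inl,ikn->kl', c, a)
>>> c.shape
(31, 23, 31)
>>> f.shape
(2, 3)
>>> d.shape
(23, 23)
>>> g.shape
(31, 23)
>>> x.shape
(3, 13, 11, 2)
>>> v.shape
(2,)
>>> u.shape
(2, 11, 13, 2)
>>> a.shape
(31, 23, 23)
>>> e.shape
(23, 31)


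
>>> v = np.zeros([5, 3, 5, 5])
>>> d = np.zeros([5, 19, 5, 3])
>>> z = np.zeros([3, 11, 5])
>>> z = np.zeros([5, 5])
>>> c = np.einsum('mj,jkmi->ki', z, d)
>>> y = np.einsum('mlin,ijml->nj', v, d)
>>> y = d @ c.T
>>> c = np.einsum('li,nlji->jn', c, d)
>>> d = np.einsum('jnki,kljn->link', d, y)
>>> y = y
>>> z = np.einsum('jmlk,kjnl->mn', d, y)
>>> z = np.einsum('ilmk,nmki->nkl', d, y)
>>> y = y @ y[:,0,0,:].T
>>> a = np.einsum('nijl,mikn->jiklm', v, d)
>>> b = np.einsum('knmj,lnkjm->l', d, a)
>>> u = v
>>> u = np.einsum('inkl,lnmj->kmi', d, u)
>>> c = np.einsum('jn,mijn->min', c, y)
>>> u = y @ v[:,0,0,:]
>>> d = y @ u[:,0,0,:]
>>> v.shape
(5, 3, 5, 5)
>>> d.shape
(5, 19, 5, 5)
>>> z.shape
(5, 5, 3)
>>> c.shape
(5, 19, 5)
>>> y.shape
(5, 19, 5, 5)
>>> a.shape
(5, 3, 19, 5, 19)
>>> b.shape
(5,)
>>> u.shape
(5, 19, 5, 5)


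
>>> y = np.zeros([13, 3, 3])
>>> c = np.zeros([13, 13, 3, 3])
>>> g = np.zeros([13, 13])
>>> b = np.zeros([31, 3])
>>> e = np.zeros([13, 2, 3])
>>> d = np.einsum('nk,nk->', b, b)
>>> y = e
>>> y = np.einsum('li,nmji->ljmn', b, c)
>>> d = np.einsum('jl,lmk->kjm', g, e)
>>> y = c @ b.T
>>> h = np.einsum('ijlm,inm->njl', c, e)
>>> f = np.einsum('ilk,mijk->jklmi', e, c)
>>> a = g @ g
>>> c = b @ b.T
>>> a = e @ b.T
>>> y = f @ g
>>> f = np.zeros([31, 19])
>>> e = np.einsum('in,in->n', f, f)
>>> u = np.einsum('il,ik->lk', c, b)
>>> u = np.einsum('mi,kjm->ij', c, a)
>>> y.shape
(3, 3, 2, 13, 13)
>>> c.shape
(31, 31)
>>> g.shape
(13, 13)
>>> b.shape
(31, 3)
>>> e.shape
(19,)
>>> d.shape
(3, 13, 2)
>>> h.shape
(2, 13, 3)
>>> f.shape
(31, 19)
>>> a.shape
(13, 2, 31)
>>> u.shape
(31, 2)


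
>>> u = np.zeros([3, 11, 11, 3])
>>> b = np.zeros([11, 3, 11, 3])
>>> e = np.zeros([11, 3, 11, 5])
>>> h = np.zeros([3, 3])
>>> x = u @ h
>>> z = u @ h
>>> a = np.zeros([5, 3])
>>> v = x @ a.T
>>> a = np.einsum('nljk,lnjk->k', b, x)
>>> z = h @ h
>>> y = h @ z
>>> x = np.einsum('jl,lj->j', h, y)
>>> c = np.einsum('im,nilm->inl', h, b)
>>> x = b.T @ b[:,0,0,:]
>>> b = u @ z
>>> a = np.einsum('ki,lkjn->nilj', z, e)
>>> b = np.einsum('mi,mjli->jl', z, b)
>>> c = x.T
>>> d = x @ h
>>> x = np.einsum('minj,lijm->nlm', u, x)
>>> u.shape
(3, 11, 11, 3)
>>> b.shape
(11, 11)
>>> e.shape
(11, 3, 11, 5)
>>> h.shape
(3, 3)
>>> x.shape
(11, 3, 3)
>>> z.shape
(3, 3)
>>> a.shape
(5, 3, 11, 11)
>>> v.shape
(3, 11, 11, 5)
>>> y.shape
(3, 3)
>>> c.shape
(3, 3, 11, 3)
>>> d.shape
(3, 11, 3, 3)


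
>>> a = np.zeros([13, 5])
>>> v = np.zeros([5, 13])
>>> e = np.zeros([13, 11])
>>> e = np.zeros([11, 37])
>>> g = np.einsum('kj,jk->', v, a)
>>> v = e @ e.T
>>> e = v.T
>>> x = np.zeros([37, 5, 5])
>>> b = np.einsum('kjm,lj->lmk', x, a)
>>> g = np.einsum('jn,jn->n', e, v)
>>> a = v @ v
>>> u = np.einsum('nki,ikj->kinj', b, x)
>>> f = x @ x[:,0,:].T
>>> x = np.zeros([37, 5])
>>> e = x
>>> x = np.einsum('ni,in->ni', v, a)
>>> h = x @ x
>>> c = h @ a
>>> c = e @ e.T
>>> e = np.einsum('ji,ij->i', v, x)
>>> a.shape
(11, 11)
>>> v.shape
(11, 11)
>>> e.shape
(11,)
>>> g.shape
(11,)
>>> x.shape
(11, 11)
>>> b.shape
(13, 5, 37)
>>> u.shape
(5, 37, 13, 5)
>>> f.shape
(37, 5, 37)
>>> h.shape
(11, 11)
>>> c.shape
(37, 37)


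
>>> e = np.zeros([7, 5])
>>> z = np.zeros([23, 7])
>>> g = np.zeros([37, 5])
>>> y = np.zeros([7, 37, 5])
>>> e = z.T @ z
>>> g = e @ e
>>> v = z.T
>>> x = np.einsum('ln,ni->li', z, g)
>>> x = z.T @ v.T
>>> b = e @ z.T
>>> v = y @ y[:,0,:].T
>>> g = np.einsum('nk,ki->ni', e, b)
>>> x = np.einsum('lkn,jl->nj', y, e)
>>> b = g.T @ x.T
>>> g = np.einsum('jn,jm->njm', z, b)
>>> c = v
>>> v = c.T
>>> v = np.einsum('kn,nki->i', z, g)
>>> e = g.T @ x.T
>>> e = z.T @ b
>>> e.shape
(7, 5)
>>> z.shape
(23, 7)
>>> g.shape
(7, 23, 5)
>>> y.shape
(7, 37, 5)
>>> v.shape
(5,)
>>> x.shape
(5, 7)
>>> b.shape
(23, 5)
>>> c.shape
(7, 37, 7)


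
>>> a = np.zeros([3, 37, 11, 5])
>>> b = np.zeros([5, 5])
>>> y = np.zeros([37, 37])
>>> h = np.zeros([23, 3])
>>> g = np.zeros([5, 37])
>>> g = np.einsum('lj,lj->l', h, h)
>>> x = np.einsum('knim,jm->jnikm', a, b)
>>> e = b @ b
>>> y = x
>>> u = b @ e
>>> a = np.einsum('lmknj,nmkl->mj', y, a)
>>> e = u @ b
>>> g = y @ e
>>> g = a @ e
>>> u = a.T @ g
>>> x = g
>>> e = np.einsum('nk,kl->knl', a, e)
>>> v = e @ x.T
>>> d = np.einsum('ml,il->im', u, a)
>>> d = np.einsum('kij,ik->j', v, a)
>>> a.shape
(37, 5)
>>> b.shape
(5, 5)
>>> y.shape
(5, 37, 11, 3, 5)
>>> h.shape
(23, 3)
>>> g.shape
(37, 5)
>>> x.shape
(37, 5)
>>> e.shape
(5, 37, 5)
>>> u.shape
(5, 5)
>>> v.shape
(5, 37, 37)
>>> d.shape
(37,)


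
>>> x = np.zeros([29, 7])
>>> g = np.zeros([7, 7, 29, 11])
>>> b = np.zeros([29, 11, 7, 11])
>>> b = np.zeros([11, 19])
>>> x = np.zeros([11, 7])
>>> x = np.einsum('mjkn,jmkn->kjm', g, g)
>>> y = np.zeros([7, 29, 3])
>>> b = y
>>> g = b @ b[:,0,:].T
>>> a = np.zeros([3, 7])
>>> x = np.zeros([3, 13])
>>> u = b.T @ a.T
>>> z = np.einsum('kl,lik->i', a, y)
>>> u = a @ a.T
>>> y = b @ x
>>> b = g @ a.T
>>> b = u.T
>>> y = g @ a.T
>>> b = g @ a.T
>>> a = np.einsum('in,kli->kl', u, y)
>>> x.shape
(3, 13)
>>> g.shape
(7, 29, 7)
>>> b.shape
(7, 29, 3)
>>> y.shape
(7, 29, 3)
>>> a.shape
(7, 29)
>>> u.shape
(3, 3)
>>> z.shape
(29,)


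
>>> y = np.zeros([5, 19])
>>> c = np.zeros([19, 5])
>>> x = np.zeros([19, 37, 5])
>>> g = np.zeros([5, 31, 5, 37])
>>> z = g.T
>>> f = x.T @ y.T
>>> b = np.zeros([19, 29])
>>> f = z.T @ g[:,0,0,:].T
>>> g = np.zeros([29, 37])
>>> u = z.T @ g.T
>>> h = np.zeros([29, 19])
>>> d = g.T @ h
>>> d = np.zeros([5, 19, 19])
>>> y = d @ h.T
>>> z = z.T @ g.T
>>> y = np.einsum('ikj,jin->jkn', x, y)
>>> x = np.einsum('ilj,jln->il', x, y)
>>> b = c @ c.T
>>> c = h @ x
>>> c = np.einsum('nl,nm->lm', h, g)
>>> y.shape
(5, 37, 29)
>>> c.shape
(19, 37)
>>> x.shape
(19, 37)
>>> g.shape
(29, 37)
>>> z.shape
(5, 31, 5, 29)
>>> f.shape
(5, 31, 5, 5)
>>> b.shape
(19, 19)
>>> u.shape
(5, 31, 5, 29)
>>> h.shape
(29, 19)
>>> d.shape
(5, 19, 19)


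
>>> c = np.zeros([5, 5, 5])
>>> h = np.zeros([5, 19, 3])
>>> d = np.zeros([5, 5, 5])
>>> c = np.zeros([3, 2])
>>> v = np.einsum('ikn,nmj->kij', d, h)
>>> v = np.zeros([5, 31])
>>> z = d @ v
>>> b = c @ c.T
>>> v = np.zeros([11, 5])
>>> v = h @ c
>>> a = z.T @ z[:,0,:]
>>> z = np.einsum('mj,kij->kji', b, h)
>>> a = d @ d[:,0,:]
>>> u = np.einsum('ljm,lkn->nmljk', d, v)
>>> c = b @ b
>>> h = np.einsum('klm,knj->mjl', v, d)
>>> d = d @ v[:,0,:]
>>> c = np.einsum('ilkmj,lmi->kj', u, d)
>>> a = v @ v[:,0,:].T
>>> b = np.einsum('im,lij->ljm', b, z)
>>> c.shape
(5, 19)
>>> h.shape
(2, 5, 19)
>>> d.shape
(5, 5, 2)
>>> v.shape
(5, 19, 2)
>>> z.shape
(5, 3, 19)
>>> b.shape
(5, 19, 3)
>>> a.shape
(5, 19, 5)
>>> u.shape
(2, 5, 5, 5, 19)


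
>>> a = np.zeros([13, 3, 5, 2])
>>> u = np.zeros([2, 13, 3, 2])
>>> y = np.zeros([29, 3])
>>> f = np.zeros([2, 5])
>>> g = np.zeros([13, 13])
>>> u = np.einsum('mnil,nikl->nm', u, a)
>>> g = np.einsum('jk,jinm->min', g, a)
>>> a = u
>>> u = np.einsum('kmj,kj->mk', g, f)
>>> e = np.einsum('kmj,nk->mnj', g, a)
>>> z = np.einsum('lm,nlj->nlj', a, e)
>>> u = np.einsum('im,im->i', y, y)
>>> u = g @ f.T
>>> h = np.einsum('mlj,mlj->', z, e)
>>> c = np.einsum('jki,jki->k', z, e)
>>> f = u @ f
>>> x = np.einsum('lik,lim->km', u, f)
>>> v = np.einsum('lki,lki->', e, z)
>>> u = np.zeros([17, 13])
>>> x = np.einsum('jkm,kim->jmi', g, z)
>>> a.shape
(13, 2)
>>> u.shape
(17, 13)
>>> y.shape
(29, 3)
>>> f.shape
(2, 3, 5)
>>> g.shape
(2, 3, 5)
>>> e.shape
(3, 13, 5)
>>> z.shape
(3, 13, 5)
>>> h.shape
()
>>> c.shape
(13,)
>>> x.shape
(2, 5, 13)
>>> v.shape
()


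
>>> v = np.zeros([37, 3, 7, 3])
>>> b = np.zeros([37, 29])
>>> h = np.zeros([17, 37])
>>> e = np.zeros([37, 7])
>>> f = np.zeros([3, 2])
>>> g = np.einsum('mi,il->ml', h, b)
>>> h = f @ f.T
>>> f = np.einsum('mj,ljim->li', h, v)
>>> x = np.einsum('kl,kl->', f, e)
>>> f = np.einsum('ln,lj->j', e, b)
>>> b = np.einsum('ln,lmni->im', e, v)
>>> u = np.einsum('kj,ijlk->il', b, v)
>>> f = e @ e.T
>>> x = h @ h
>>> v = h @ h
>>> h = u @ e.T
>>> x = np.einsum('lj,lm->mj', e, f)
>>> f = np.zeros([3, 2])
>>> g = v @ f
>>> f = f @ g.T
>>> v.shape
(3, 3)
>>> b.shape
(3, 3)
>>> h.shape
(37, 37)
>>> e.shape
(37, 7)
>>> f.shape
(3, 3)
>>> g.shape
(3, 2)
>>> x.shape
(37, 7)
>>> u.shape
(37, 7)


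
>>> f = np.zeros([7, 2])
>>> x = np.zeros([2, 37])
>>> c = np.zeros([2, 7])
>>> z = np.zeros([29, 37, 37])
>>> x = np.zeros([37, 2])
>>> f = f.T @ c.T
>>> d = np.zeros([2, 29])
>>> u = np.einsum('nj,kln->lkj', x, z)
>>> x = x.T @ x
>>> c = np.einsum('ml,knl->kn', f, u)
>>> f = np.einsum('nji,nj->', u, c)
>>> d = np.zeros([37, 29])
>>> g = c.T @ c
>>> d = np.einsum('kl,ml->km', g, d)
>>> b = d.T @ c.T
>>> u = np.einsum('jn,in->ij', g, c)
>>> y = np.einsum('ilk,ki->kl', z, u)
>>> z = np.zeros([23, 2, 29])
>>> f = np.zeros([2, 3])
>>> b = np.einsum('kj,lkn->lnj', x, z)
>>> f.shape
(2, 3)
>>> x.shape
(2, 2)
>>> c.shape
(37, 29)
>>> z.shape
(23, 2, 29)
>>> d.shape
(29, 37)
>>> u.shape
(37, 29)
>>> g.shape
(29, 29)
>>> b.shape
(23, 29, 2)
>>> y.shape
(37, 37)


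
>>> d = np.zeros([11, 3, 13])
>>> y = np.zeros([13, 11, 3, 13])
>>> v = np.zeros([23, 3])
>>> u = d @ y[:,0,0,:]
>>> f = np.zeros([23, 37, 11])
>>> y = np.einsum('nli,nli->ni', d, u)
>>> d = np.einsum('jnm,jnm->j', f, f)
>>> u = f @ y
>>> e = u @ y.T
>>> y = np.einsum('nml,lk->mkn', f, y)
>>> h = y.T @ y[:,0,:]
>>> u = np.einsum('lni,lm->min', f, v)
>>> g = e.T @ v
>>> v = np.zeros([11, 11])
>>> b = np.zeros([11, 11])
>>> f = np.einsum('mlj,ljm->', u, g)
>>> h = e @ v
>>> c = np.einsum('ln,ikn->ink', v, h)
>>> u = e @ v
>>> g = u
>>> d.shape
(23,)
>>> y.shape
(37, 13, 23)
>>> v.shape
(11, 11)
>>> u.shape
(23, 37, 11)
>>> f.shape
()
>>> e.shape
(23, 37, 11)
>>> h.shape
(23, 37, 11)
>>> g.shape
(23, 37, 11)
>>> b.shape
(11, 11)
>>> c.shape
(23, 11, 37)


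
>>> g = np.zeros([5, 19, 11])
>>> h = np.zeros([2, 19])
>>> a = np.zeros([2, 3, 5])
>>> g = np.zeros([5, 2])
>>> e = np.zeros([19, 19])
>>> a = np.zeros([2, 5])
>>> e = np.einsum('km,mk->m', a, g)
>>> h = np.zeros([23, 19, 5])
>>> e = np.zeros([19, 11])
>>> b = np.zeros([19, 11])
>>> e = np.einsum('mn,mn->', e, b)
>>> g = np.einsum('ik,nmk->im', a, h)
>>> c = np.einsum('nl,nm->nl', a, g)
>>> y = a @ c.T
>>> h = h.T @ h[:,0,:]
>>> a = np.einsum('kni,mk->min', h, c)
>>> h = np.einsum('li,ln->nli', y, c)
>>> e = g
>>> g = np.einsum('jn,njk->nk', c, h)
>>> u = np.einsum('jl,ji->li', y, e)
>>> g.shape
(5, 2)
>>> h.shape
(5, 2, 2)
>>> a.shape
(2, 5, 19)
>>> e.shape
(2, 19)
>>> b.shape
(19, 11)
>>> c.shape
(2, 5)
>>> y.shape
(2, 2)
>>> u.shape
(2, 19)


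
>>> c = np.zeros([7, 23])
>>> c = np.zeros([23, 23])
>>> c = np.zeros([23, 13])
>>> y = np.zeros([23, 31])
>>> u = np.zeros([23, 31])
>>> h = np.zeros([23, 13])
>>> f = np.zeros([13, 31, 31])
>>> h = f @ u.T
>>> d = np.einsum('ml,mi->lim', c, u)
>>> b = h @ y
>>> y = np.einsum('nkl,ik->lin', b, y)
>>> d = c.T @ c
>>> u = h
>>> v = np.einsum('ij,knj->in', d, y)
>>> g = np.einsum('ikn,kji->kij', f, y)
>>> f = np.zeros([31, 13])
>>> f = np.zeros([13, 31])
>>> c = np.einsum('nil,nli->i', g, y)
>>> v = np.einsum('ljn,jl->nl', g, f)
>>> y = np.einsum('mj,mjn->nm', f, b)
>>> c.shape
(13,)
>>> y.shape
(31, 13)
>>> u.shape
(13, 31, 23)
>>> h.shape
(13, 31, 23)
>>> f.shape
(13, 31)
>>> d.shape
(13, 13)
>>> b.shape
(13, 31, 31)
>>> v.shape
(23, 31)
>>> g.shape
(31, 13, 23)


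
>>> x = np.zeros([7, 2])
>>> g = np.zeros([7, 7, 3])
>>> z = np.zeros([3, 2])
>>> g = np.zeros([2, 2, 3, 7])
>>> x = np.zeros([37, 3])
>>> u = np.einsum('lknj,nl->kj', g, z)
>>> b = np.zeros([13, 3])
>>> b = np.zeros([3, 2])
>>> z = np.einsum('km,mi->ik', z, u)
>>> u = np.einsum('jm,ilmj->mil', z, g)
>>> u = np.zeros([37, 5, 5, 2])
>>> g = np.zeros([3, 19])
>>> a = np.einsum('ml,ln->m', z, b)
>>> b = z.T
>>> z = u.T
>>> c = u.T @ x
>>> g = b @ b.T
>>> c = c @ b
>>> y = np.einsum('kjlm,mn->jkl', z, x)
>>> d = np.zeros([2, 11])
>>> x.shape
(37, 3)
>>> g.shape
(3, 3)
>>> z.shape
(2, 5, 5, 37)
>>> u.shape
(37, 5, 5, 2)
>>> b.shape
(3, 7)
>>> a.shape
(7,)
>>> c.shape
(2, 5, 5, 7)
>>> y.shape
(5, 2, 5)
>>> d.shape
(2, 11)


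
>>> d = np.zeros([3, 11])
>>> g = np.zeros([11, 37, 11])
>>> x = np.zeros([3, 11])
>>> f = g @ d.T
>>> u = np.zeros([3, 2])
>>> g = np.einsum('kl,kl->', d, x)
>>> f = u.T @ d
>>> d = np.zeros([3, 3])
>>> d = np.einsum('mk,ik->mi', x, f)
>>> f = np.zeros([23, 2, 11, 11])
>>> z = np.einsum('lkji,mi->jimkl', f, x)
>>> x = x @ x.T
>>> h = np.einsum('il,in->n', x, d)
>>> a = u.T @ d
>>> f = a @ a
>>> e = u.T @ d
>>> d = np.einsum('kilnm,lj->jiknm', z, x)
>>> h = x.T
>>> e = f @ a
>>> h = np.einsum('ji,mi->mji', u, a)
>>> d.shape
(3, 11, 11, 2, 23)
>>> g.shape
()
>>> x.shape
(3, 3)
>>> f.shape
(2, 2)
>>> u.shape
(3, 2)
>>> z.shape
(11, 11, 3, 2, 23)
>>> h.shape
(2, 3, 2)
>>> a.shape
(2, 2)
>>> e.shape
(2, 2)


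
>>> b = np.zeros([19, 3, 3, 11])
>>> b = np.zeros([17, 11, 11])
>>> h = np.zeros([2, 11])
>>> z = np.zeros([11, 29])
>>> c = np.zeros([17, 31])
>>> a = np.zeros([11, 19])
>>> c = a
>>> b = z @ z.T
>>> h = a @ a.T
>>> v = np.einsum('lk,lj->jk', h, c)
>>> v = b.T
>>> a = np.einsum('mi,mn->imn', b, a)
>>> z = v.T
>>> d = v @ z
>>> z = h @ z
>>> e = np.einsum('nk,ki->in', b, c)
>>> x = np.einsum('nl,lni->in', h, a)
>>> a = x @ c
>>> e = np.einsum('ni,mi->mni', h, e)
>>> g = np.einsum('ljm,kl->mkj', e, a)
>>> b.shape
(11, 11)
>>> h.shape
(11, 11)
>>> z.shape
(11, 11)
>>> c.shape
(11, 19)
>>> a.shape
(19, 19)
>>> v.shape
(11, 11)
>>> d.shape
(11, 11)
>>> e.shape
(19, 11, 11)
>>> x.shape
(19, 11)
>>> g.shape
(11, 19, 11)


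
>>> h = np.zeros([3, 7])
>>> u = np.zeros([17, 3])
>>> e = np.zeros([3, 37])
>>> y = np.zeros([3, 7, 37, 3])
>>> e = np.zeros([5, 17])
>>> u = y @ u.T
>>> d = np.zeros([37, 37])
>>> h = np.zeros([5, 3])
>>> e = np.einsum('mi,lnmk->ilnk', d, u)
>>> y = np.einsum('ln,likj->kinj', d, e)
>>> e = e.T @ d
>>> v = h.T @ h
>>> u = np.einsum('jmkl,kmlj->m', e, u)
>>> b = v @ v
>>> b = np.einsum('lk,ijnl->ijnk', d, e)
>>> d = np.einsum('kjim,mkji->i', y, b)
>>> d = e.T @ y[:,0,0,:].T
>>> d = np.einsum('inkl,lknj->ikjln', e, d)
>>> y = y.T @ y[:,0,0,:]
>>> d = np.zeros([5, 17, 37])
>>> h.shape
(5, 3)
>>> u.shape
(7,)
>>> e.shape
(17, 7, 3, 37)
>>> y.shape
(17, 37, 3, 17)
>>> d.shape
(5, 17, 37)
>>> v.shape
(3, 3)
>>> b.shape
(17, 7, 3, 37)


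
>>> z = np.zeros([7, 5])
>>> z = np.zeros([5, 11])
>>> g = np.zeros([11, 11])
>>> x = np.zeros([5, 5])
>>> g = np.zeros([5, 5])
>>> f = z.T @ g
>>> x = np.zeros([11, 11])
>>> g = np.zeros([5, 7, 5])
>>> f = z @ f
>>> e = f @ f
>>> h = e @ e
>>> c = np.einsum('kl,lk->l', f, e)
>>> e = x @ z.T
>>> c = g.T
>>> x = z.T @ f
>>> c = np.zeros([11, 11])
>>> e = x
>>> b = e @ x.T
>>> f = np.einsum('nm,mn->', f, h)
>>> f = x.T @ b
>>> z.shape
(5, 11)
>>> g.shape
(5, 7, 5)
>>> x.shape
(11, 5)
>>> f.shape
(5, 11)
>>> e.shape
(11, 5)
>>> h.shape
(5, 5)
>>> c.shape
(11, 11)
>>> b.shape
(11, 11)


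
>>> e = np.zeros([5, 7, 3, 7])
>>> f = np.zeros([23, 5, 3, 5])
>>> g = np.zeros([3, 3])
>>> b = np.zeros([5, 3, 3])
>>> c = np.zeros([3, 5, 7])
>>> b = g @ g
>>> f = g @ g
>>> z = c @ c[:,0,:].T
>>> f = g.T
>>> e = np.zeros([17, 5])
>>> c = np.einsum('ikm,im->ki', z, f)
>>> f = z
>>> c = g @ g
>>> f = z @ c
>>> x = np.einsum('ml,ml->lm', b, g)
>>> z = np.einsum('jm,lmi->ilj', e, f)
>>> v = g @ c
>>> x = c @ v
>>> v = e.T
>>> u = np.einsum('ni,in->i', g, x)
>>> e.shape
(17, 5)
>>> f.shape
(3, 5, 3)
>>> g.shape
(3, 3)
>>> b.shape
(3, 3)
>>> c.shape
(3, 3)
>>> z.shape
(3, 3, 17)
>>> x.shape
(3, 3)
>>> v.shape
(5, 17)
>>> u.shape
(3,)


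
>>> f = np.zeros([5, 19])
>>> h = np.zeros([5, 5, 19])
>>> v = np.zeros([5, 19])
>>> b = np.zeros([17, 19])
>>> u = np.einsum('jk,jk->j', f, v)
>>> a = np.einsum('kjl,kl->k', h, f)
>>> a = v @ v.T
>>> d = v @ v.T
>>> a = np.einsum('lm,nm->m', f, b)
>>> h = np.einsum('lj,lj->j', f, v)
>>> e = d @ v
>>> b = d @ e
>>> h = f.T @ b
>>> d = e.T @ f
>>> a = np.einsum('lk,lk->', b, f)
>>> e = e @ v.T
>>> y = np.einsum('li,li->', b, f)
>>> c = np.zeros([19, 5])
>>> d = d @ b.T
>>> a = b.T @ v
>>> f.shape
(5, 19)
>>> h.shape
(19, 19)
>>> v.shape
(5, 19)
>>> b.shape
(5, 19)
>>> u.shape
(5,)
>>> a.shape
(19, 19)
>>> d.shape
(19, 5)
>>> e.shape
(5, 5)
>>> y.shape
()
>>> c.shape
(19, 5)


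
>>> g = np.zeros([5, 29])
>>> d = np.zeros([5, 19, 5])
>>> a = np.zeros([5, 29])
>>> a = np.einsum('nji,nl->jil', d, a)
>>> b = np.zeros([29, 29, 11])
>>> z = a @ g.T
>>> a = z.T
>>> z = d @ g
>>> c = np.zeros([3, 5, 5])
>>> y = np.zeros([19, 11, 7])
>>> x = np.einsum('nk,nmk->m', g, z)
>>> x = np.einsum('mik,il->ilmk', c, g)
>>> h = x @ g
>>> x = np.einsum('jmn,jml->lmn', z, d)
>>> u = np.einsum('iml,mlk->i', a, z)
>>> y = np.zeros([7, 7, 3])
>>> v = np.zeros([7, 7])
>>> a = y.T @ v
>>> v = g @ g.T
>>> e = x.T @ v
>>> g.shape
(5, 29)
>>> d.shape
(5, 19, 5)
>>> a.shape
(3, 7, 7)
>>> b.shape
(29, 29, 11)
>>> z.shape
(5, 19, 29)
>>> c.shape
(3, 5, 5)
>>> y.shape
(7, 7, 3)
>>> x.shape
(5, 19, 29)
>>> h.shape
(5, 29, 3, 29)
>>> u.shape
(5,)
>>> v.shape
(5, 5)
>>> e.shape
(29, 19, 5)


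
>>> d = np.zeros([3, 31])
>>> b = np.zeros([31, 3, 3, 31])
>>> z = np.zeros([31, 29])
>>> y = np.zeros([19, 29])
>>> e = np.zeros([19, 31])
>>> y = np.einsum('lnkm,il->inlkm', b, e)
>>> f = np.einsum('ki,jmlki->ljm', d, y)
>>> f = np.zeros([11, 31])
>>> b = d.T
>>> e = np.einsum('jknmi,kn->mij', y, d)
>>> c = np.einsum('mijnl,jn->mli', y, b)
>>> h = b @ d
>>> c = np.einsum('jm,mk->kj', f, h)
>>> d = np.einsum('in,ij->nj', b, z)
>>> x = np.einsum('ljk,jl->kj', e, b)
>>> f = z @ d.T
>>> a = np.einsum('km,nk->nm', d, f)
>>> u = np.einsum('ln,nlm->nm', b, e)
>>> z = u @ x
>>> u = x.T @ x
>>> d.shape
(3, 29)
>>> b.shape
(31, 3)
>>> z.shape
(3, 31)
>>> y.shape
(19, 3, 31, 3, 31)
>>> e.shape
(3, 31, 19)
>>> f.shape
(31, 3)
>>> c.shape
(31, 11)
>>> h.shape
(31, 31)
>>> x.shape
(19, 31)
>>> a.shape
(31, 29)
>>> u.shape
(31, 31)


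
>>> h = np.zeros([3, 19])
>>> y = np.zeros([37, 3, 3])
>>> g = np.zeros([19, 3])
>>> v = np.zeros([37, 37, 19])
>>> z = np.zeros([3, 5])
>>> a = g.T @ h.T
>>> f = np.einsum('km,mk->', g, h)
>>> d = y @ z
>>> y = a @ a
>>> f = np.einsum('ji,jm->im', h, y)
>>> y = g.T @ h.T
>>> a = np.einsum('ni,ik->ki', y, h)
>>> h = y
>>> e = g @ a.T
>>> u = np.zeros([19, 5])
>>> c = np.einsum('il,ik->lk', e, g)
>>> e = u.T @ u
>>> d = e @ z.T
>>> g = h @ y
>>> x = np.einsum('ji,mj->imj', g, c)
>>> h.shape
(3, 3)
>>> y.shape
(3, 3)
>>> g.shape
(3, 3)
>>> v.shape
(37, 37, 19)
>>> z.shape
(3, 5)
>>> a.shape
(19, 3)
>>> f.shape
(19, 3)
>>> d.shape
(5, 3)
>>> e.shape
(5, 5)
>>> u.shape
(19, 5)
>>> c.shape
(19, 3)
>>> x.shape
(3, 19, 3)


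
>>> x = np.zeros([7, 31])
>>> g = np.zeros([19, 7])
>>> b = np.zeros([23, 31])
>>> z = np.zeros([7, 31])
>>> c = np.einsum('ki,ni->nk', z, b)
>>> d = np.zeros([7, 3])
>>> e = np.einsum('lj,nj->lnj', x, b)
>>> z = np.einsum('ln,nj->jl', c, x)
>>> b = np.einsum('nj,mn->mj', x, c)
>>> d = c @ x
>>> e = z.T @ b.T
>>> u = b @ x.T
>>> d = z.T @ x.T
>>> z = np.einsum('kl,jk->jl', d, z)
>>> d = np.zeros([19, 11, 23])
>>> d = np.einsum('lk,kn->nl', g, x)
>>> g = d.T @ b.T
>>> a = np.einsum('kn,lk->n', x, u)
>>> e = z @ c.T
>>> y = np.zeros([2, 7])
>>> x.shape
(7, 31)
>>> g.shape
(19, 23)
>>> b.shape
(23, 31)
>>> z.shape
(31, 7)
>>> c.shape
(23, 7)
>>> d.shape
(31, 19)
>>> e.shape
(31, 23)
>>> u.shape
(23, 7)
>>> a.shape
(31,)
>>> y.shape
(2, 7)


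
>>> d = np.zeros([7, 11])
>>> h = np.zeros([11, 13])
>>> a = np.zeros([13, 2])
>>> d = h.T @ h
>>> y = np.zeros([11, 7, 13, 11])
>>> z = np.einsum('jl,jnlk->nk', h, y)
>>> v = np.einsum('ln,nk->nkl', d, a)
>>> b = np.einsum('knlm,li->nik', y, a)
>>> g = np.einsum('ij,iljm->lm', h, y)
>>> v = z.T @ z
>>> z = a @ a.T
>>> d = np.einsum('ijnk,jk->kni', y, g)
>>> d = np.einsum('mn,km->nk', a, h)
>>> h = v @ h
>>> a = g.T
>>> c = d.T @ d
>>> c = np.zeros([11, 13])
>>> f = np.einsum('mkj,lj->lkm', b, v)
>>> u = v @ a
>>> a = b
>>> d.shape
(2, 11)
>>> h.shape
(11, 13)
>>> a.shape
(7, 2, 11)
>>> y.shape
(11, 7, 13, 11)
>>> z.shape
(13, 13)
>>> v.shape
(11, 11)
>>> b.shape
(7, 2, 11)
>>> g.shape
(7, 11)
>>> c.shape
(11, 13)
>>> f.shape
(11, 2, 7)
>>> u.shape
(11, 7)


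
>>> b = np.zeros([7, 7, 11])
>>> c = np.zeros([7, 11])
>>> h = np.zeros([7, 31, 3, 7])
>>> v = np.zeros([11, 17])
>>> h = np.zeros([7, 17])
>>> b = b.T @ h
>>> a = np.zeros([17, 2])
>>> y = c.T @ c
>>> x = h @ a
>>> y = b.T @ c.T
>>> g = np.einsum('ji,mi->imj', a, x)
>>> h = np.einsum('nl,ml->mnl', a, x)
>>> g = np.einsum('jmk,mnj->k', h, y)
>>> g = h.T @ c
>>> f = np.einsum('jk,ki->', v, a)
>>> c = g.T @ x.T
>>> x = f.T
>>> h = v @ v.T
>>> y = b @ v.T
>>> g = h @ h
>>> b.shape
(11, 7, 17)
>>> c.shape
(11, 17, 7)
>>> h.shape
(11, 11)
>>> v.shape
(11, 17)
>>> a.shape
(17, 2)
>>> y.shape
(11, 7, 11)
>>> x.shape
()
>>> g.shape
(11, 11)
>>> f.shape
()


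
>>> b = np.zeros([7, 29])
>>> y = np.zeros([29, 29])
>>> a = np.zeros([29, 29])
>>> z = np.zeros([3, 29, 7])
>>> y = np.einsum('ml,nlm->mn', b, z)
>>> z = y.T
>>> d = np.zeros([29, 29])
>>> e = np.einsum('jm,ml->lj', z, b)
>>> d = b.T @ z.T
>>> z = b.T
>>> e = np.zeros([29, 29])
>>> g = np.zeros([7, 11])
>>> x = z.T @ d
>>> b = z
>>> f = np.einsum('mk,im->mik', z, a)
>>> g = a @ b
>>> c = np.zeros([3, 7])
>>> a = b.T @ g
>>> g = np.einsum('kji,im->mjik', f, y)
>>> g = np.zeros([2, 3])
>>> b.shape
(29, 7)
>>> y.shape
(7, 3)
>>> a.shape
(7, 7)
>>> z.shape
(29, 7)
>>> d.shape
(29, 3)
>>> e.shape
(29, 29)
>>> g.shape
(2, 3)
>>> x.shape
(7, 3)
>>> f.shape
(29, 29, 7)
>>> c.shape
(3, 7)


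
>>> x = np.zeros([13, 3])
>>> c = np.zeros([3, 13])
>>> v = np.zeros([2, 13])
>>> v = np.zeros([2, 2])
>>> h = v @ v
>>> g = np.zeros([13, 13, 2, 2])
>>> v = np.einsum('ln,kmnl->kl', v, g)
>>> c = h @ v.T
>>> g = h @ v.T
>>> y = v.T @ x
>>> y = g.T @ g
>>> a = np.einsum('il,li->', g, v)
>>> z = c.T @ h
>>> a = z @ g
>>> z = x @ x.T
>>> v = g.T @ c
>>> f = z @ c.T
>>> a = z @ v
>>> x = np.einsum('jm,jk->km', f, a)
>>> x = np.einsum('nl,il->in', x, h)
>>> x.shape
(2, 13)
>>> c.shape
(2, 13)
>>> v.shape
(13, 13)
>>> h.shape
(2, 2)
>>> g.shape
(2, 13)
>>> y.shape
(13, 13)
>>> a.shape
(13, 13)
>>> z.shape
(13, 13)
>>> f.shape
(13, 2)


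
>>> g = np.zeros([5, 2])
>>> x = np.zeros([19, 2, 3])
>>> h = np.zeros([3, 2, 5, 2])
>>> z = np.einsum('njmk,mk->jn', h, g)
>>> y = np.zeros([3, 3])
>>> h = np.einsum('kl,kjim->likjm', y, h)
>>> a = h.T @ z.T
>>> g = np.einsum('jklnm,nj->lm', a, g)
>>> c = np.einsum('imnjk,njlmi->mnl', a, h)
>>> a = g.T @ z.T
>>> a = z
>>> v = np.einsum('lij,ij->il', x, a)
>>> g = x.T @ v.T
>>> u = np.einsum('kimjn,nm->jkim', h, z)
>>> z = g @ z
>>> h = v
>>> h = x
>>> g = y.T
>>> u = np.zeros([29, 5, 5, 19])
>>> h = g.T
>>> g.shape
(3, 3)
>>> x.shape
(19, 2, 3)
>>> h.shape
(3, 3)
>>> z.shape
(3, 2, 3)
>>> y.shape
(3, 3)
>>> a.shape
(2, 3)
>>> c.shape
(2, 3, 3)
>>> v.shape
(2, 19)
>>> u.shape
(29, 5, 5, 19)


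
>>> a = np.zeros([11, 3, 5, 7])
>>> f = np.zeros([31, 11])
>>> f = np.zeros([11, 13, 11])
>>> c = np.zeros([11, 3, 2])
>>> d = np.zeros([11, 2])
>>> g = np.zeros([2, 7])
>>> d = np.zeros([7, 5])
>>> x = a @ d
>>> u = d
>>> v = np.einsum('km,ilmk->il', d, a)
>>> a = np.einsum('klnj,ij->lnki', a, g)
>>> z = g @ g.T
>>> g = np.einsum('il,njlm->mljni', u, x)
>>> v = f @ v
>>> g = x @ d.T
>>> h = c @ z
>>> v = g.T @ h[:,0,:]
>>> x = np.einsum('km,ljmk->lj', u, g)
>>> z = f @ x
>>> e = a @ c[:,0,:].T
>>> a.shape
(3, 5, 11, 2)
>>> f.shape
(11, 13, 11)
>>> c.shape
(11, 3, 2)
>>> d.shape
(7, 5)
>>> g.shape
(11, 3, 5, 7)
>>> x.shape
(11, 3)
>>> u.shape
(7, 5)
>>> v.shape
(7, 5, 3, 2)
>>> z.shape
(11, 13, 3)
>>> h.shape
(11, 3, 2)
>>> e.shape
(3, 5, 11, 11)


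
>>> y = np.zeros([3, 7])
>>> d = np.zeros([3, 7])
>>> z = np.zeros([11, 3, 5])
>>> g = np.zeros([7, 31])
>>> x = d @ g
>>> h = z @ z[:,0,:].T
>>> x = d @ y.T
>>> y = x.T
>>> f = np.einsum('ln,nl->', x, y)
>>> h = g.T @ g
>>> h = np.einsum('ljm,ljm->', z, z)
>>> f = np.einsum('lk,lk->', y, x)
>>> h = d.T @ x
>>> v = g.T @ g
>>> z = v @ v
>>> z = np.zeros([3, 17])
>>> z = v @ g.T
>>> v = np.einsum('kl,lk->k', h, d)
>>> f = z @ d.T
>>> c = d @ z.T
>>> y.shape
(3, 3)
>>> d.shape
(3, 7)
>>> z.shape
(31, 7)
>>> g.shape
(7, 31)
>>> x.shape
(3, 3)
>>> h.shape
(7, 3)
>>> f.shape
(31, 3)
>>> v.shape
(7,)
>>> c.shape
(3, 31)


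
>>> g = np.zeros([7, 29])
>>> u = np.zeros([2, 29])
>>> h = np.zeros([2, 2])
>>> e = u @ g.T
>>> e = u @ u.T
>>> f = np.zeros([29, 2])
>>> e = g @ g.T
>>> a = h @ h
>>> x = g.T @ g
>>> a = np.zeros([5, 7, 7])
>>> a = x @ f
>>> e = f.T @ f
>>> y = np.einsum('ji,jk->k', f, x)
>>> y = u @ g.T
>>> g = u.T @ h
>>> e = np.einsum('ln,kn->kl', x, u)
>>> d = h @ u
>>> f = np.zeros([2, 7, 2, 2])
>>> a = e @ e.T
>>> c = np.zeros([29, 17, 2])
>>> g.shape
(29, 2)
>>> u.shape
(2, 29)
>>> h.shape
(2, 2)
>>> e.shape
(2, 29)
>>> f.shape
(2, 7, 2, 2)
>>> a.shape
(2, 2)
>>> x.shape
(29, 29)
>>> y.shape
(2, 7)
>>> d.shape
(2, 29)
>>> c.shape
(29, 17, 2)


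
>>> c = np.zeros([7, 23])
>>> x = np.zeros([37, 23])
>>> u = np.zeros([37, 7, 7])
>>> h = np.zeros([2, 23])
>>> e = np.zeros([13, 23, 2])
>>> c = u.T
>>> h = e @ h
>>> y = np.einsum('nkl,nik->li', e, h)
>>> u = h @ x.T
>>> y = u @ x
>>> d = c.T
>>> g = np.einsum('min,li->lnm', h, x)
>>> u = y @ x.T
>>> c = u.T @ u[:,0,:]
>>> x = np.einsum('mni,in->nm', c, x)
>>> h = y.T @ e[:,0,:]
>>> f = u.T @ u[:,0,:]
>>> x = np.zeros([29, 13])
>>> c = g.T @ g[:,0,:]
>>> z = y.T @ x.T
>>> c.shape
(13, 23, 13)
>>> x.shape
(29, 13)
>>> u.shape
(13, 23, 37)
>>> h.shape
(23, 23, 2)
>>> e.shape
(13, 23, 2)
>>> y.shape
(13, 23, 23)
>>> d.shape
(37, 7, 7)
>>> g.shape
(37, 23, 13)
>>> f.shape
(37, 23, 37)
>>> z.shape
(23, 23, 29)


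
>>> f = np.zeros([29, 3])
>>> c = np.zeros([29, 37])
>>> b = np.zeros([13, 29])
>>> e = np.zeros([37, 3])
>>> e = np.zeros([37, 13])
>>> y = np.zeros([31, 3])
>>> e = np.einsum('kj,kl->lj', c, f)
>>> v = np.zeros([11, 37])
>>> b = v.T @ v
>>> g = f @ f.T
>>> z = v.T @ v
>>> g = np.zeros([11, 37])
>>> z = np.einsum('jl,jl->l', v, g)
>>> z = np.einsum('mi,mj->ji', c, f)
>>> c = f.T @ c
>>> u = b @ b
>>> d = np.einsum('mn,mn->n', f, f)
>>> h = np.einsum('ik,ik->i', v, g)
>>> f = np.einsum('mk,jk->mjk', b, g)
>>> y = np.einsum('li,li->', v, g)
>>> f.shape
(37, 11, 37)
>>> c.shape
(3, 37)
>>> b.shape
(37, 37)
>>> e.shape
(3, 37)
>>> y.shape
()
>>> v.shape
(11, 37)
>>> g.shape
(11, 37)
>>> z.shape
(3, 37)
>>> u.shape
(37, 37)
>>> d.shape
(3,)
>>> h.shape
(11,)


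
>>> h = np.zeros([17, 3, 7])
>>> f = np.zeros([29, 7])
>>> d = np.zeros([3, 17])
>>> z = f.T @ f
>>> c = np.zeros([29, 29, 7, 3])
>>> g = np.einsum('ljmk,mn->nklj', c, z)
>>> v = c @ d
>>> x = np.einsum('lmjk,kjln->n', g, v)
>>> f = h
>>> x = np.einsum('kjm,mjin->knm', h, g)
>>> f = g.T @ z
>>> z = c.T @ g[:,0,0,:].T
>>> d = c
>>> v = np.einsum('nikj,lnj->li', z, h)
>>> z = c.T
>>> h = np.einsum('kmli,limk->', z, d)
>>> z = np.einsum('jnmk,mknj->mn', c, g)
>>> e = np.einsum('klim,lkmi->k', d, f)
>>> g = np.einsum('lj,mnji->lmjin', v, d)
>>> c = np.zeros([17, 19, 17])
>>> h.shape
()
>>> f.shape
(29, 29, 3, 7)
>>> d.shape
(29, 29, 7, 3)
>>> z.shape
(7, 29)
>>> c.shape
(17, 19, 17)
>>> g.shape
(17, 29, 7, 3, 29)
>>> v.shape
(17, 7)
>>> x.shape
(17, 29, 7)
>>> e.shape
(29,)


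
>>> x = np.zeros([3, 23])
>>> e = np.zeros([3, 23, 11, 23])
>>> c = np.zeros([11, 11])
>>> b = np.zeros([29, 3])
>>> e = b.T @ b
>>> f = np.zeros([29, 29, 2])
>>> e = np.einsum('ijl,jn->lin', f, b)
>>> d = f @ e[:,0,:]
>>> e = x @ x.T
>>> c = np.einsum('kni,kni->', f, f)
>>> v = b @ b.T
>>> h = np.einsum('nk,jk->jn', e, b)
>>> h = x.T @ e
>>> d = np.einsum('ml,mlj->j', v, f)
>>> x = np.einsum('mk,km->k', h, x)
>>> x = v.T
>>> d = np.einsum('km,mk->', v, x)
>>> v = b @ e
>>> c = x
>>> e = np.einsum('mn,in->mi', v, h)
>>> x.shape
(29, 29)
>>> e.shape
(29, 23)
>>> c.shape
(29, 29)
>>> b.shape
(29, 3)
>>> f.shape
(29, 29, 2)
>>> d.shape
()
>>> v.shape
(29, 3)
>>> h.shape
(23, 3)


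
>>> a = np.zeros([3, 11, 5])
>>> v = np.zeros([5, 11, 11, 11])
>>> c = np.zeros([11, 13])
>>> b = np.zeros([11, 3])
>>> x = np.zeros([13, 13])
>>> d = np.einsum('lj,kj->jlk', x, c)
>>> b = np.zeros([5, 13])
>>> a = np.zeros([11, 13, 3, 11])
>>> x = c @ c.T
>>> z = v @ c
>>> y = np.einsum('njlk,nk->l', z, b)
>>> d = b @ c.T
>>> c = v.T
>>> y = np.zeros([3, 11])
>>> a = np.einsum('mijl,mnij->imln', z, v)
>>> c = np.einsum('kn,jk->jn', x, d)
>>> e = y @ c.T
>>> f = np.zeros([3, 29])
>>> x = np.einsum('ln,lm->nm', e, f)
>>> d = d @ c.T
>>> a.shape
(11, 5, 13, 11)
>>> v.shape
(5, 11, 11, 11)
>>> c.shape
(5, 11)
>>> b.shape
(5, 13)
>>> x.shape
(5, 29)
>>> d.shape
(5, 5)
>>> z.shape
(5, 11, 11, 13)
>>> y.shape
(3, 11)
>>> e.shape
(3, 5)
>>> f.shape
(3, 29)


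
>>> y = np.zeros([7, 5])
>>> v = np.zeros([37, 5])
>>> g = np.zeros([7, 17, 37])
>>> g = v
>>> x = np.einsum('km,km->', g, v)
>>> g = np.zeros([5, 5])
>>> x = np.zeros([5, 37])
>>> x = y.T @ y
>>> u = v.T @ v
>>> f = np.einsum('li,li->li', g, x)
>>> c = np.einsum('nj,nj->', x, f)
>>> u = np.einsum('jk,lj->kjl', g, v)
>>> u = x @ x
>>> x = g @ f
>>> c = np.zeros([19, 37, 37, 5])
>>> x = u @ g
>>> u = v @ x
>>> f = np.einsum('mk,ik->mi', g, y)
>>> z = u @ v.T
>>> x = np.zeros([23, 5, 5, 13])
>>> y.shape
(7, 5)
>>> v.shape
(37, 5)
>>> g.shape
(5, 5)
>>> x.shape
(23, 5, 5, 13)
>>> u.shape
(37, 5)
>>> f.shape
(5, 7)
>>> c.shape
(19, 37, 37, 5)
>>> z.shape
(37, 37)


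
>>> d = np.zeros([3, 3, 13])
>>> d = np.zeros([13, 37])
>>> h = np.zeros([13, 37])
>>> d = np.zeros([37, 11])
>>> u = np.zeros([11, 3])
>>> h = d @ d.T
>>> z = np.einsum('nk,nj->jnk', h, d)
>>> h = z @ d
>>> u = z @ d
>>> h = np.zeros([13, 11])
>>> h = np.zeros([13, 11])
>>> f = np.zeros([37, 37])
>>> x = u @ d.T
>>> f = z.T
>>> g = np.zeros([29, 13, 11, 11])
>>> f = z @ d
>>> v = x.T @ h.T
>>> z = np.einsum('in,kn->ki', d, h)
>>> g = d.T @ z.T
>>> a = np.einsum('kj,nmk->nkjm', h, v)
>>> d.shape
(37, 11)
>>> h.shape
(13, 11)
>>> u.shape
(11, 37, 11)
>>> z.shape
(13, 37)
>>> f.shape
(11, 37, 11)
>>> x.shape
(11, 37, 37)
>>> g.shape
(11, 13)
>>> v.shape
(37, 37, 13)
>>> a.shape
(37, 13, 11, 37)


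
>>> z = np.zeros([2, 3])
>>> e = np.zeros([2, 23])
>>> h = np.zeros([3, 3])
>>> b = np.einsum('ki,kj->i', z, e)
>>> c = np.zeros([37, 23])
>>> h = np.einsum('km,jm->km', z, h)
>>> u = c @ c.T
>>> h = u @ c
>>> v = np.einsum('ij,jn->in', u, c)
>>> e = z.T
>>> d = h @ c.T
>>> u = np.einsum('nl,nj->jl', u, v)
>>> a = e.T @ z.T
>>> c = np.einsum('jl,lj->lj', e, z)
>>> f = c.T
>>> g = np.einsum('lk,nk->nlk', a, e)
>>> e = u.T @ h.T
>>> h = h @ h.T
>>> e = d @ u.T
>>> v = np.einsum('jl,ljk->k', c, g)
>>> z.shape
(2, 3)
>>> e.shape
(37, 23)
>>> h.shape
(37, 37)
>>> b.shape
(3,)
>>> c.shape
(2, 3)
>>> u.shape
(23, 37)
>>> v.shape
(2,)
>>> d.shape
(37, 37)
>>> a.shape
(2, 2)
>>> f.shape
(3, 2)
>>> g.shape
(3, 2, 2)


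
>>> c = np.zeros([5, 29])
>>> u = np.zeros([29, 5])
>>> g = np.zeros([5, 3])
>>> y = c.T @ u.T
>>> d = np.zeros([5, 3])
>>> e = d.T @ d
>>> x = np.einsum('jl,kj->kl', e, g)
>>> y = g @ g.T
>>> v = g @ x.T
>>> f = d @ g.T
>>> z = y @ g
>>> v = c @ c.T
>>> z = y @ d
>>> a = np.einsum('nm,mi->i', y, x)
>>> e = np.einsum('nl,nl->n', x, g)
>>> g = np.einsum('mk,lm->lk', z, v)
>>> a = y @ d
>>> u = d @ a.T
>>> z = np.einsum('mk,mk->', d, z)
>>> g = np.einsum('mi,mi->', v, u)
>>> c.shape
(5, 29)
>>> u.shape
(5, 5)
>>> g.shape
()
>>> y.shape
(5, 5)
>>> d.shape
(5, 3)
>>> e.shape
(5,)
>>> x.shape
(5, 3)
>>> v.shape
(5, 5)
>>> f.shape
(5, 5)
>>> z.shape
()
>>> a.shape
(5, 3)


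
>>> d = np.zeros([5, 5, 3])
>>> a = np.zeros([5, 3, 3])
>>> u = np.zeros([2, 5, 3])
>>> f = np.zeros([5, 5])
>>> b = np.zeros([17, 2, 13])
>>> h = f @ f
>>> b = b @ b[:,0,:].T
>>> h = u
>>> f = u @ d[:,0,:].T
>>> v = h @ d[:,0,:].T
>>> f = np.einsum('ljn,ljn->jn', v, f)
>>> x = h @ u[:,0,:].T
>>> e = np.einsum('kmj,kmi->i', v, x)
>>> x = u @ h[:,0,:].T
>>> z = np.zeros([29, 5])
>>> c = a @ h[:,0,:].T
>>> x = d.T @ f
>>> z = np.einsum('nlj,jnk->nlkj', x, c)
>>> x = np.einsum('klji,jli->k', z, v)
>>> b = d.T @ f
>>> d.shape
(5, 5, 3)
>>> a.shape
(5, 3, 3)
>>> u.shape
(2, 5, 3)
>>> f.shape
(5, 5)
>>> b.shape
(3, 5, 5)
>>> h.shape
(2, 5, 3)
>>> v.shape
(2, 5, 5)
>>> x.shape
(3,)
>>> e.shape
(2,)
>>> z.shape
(3, 5, 2, 5)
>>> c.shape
(5, 3, 2)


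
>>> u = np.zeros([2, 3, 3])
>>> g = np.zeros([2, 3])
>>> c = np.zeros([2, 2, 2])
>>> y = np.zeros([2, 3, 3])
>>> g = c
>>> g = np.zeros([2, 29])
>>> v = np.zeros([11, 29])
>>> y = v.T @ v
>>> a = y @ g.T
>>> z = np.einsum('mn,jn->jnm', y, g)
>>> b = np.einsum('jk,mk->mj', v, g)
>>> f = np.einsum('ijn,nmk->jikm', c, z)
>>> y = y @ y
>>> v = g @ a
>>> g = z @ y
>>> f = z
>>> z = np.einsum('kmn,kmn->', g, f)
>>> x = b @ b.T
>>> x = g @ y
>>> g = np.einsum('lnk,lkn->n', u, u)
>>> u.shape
(2, 3, 3)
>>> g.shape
(3,)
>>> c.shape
(2, 2, 2)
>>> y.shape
(29, 29)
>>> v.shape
(2, 2)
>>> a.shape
(29, 2)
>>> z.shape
()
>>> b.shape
(2, 11)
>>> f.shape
(2, 29, 29)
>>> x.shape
(2, 29, 29)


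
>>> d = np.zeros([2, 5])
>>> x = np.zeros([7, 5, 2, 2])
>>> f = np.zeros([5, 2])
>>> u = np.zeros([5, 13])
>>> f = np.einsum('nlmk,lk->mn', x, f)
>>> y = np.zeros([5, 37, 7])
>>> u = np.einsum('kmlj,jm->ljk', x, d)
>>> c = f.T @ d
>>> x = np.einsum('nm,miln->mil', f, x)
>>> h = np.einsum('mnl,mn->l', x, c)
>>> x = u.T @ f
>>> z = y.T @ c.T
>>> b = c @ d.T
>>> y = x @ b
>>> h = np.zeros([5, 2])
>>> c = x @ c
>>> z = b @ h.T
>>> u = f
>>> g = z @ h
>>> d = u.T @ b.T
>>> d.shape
(7, 7)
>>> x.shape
(7, 2, 7)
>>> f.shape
(2, 7)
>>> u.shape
(2, 7)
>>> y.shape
(7, 2, 2)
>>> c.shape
(7, 2, 5)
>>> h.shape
(5, 2)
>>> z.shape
(7, 5)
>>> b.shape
(7, 2)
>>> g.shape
(7, 2)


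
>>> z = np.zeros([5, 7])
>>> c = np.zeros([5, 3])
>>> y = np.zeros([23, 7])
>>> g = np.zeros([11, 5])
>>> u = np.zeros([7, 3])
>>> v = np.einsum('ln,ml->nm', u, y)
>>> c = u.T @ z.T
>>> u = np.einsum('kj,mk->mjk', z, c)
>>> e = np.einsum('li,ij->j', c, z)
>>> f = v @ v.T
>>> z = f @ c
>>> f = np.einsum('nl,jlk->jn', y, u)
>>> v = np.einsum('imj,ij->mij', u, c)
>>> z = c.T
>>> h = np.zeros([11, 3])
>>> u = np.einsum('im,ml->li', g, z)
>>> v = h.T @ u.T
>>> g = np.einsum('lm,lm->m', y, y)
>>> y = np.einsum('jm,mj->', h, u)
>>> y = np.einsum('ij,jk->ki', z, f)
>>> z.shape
(5, 3)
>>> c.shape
(3, 5)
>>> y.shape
(23, 5)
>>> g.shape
(7,)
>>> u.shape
(3, 11)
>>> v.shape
(3, 3)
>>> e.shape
(7,)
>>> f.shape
(3, 23)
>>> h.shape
(11, 3)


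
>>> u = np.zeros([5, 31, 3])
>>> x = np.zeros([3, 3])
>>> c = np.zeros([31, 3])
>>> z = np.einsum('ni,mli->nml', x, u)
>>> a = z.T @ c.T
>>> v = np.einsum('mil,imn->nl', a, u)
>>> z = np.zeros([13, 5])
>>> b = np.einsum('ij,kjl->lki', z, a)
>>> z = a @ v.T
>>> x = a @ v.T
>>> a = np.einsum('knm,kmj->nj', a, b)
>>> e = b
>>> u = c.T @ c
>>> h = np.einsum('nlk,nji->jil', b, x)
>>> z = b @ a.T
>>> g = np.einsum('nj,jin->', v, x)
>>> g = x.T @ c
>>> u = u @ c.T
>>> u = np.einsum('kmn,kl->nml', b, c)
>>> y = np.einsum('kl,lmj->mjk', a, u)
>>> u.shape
(13, 31, 3)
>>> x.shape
(31, 5, 3)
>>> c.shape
(31, 3)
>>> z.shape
(31, 31, 5)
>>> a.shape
(5, 13)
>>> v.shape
(3, 31)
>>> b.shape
(31, 31, 13)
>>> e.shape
(31, 31, 13)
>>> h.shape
(5, 3, 31)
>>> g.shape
(3, 5, 3)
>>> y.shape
(31, 3, 5)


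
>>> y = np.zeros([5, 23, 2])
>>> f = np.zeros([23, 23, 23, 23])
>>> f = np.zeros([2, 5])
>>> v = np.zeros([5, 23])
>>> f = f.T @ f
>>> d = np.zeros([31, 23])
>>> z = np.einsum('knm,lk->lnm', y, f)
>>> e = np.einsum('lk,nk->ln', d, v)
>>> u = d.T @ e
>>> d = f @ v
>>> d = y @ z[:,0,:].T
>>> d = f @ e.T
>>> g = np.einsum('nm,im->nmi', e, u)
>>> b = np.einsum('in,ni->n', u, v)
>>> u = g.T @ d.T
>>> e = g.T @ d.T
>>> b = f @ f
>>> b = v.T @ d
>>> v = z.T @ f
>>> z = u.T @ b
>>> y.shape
(5, 23, 2)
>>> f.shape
(5, 5)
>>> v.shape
(2, 23, 5)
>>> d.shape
(5, 31)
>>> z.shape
(5, 5, 31)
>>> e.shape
(23, 5, 5)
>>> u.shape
(23, 5, 5)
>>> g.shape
(31, 5, 23)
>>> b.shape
(23, 31)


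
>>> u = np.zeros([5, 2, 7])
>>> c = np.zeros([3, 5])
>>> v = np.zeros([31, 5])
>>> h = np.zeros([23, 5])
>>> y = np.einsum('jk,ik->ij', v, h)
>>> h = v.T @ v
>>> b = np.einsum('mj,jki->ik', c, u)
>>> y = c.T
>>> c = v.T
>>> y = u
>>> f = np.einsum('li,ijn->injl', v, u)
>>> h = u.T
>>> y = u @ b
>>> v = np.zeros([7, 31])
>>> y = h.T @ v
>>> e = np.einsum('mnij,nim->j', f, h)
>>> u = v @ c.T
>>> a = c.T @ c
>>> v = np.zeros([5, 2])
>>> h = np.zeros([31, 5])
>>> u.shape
(7, 5)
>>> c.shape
(5, 31)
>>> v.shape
(5, 2)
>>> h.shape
(31, 5)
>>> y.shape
(5, 2, 31)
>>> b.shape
(7, 2)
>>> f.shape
(5, 7, 2, 31)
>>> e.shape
(31,)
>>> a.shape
(31, 31)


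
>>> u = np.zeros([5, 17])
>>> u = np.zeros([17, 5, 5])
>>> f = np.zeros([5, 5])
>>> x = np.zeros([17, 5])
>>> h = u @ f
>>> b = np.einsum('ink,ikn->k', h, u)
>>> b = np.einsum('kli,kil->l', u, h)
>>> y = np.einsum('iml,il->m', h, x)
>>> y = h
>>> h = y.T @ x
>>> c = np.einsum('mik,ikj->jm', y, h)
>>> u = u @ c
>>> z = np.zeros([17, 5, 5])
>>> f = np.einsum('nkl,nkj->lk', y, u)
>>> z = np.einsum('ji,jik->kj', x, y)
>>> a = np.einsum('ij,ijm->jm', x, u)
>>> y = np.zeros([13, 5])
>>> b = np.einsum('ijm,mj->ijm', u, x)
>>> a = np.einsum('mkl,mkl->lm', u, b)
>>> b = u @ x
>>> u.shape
(17, 5, 17)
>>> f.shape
(5, 5)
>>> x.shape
(17, 5)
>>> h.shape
(5, 5, 5)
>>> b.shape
(17, 5, 5)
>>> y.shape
(13, 5)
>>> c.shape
(5, 17)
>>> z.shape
(5, 17)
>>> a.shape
(17, 17)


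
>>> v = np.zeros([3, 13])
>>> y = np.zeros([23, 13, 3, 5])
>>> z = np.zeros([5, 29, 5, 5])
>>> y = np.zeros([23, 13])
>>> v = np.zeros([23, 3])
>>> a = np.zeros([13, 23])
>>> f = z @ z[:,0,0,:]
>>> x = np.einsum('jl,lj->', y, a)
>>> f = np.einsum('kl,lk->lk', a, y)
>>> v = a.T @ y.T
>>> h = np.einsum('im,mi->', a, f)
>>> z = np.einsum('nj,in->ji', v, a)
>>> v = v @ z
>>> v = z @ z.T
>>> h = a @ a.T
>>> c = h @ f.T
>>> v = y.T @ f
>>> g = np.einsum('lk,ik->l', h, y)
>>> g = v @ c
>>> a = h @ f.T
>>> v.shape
(13, 13)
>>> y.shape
(23, 13)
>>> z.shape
(23, 13)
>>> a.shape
(13, 23)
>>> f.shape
(23, 13)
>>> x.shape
()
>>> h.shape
(13, 13)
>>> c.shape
(13, 23)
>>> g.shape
(13, 23)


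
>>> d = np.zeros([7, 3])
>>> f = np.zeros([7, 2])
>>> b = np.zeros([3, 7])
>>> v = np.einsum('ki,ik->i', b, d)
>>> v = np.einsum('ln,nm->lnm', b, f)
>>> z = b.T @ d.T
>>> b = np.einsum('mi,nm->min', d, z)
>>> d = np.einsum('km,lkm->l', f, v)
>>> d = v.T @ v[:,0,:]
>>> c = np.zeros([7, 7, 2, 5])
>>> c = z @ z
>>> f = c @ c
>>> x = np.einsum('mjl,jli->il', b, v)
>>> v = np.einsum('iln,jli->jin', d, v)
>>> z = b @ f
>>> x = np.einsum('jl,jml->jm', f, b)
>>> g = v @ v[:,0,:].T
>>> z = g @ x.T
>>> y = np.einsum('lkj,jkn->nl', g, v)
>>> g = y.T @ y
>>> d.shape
(2, 7, 2)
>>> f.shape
(7, 7)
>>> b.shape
(7, 3, 7)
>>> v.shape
(3, 2, 2)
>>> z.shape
(3, 2, 7)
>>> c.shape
(7, 7)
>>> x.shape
(7, 3)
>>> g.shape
(3, 3)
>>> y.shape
(2, 3)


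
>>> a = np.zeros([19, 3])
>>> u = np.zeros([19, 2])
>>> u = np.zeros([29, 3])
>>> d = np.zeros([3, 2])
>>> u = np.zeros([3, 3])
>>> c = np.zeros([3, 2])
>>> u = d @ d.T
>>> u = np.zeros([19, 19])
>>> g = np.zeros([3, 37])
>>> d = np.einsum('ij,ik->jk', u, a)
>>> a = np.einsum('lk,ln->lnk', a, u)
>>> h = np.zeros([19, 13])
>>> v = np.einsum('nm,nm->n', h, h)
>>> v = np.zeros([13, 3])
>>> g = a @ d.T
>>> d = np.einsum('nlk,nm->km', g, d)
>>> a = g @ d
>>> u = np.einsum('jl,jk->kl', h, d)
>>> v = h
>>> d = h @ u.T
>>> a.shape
(19, 19, 3)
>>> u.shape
(3, 13)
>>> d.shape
(19, 3)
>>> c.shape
(3, 2)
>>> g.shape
(19, 19, 19)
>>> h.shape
(19, 13)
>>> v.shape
(19, 13)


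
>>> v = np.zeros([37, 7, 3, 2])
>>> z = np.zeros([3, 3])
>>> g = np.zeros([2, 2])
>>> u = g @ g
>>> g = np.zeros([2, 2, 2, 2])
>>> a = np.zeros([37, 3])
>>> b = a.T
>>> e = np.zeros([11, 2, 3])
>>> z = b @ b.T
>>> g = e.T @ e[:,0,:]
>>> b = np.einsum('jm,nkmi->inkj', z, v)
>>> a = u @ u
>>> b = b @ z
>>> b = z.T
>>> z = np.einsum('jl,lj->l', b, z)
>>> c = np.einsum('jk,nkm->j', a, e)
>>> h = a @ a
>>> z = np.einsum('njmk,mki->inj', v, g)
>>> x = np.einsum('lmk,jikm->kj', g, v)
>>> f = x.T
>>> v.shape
(37, 7, 3, 2)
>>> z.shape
(3, 37, 7)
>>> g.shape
(3, 2, 3)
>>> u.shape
(2, 2)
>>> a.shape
(2, 2)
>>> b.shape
(3, 3)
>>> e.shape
(11, 2, 3)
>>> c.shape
(2,)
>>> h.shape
(2, 2)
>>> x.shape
(3, 37)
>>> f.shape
(37, 3)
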